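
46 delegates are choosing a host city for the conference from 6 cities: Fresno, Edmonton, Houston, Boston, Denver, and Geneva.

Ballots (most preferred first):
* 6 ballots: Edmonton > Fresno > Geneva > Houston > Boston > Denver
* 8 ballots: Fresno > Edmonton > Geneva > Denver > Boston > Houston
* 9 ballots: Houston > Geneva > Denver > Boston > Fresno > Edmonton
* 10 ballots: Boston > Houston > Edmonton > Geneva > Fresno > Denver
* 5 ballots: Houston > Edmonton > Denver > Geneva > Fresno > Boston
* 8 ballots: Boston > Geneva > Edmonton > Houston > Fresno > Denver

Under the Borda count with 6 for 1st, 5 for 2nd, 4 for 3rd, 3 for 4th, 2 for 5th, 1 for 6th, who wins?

Geneva

Fresno: 6×5 + 8×6 + 9×2 + 10×2 + 5×2 + 8×2 = 142
Edmonton: 6×6 + 8×5 + 9×1 + 10×4 + 5×5 + 8×4 = 182
Houston: 6×3 + 8×1 + 9×6 + 10×5 + 5×6 + 8×3 = 184
Boston: 6×2 + 8×2 + 9×3 + 10×6 + 5×1 + 8×6 = 168
Denver: 6×1 + 8×3 + 9×4 + 10×1 + 5×4 + 8×1 = 104
Geneva: 6×4 + 8×4 + 9×5 + 10×3 + 5×3 + 8×5 = 186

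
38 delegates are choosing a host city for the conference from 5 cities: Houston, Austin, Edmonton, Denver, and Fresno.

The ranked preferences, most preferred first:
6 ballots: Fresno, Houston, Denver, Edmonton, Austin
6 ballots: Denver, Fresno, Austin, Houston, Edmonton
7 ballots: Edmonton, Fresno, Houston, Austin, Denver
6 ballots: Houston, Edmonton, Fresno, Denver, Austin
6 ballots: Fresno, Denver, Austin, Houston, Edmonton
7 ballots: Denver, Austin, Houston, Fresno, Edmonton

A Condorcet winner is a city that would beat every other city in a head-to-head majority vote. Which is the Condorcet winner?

Fresno

Fresno vs Houston: 25–13
Fresno vs Austin: 31–7
Fresno vs Edmonton: 25–13
Fresno vs Denver: 25–13
Fresno beats every other city.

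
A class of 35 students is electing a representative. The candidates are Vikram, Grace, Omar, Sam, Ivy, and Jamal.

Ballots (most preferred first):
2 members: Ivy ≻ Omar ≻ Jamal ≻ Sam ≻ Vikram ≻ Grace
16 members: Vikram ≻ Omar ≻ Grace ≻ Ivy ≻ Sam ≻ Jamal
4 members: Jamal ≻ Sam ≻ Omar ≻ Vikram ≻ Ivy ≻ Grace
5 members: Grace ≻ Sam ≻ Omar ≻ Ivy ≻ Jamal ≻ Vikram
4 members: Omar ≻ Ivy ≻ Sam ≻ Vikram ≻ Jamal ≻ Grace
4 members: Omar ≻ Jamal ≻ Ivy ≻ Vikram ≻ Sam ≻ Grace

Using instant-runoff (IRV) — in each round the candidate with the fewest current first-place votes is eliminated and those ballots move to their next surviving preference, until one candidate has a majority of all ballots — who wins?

Omar

Round 1: Vikram 16, Grace 5, Omar 8, Sam 0, Ivy 2, Jamal 4. Sam eliminated.
Round 2: Vikram 16, Grace 5, Omar 8, Ivy 2, Jamal 4. Ivy eliminated.
Round 3: Vikram 16, Grace 5, Omar 10, Jamal 4. Jamal eliminated.
Round 4: Vikram 16, Grace 5, Omar 14. Grace eliminated.
Round 5: Vikram 16, Omar 19. Omar has a majority (≥18).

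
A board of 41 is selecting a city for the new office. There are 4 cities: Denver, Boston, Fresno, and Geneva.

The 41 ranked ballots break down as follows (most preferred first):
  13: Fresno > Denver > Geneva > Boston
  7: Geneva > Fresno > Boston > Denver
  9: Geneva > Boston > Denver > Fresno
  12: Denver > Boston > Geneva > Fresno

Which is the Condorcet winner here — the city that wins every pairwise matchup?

Denver vs Boston: 25–16
Denver vs Fresno: 21–20
Denver vs Geneva: 25–16
Denver beats every other city.

Denver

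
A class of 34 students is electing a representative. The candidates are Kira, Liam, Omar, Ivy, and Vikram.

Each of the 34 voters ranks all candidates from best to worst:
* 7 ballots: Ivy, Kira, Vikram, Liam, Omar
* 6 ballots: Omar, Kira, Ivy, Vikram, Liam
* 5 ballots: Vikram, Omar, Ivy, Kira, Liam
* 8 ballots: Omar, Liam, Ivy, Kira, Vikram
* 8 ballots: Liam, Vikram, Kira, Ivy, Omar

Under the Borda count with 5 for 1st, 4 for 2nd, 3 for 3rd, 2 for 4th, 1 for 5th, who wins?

Kira: 7×4 + 6×4 + 5×2 + 8×2 + 8×3 = 102
Liam: 7×2 + 6×1 + 5×1 + 8×4 + 8×5 = 97
Omar: 7×1 + 6×5 + 5×4 + 8×5 + 8×1 = 105
Ivy: 7×5 + 6×3 + 5×3 + 8×3 + 8×2 = 108
Vikram: 7×3 + 6×2 + 5×5 + 8×1 + 8×4 = 98

Ivy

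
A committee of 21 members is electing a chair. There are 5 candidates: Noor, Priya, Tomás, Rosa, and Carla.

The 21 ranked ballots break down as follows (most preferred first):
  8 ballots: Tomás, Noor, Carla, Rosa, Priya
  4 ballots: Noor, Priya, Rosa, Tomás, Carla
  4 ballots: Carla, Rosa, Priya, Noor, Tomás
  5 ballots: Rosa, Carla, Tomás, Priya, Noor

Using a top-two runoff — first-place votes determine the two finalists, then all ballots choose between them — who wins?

Rosa

Round 1 first-place votes: Noor 4, Priya 0, Tomás 8, Rosa 5, Carla 4. Tomás and Rosa advance.
Runoff: Tomás is ranked above Rosa on 8 ballots, Rosa above Tomás on 13.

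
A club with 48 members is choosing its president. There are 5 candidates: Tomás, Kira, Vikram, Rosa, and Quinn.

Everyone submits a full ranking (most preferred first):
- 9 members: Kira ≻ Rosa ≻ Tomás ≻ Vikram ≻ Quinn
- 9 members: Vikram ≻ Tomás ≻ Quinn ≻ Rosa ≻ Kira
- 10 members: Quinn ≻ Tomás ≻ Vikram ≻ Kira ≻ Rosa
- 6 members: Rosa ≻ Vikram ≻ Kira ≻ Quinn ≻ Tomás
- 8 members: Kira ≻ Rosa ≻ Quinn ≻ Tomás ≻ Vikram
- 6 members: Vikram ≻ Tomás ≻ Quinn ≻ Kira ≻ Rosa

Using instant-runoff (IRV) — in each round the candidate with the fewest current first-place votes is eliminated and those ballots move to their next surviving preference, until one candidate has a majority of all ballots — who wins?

Vikram

Round 1: Tomás 0, Kira 17, Vikram 15, Rosa 6, Quinn 10. Tomás eliminated.
Round 2: Kira 17, Vikram 15, Rosa 6, Quinn 10. Rosa eliminated.
Round 3: Kira 17, Vikram 21, Quinn 10. Quinn eliminated.
Round 4: Kira 17, Vikram 31. Vikram has a majority (≥25).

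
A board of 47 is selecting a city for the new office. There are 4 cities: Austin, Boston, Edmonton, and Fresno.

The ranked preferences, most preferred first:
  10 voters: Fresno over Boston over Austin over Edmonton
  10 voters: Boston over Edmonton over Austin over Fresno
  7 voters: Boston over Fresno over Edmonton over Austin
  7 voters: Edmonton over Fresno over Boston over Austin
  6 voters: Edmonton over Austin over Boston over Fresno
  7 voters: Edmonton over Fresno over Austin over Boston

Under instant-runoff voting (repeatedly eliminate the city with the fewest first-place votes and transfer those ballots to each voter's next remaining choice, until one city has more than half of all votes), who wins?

Round 1: Austin 0, Boston 17, Edmonton 20, Fresno 10. Austin eliminated.
Round 2: Boston 17, Edmonton 20, Fresno 10. Fresno eliminated.
Round 3: Boston 27, Edmonton 20. Boston has a majority (≥24).

Boston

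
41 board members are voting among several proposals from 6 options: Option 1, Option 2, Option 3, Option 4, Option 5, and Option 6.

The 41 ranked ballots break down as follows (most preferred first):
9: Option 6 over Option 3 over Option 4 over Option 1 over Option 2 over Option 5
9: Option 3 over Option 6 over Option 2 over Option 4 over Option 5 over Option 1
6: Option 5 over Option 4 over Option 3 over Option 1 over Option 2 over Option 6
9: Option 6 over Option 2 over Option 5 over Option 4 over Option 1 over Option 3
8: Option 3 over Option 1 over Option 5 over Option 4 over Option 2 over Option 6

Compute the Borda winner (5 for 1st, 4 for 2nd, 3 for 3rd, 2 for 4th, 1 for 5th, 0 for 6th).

Option 3

Option 1: 9×2 + 9×0 + 6×2 + 9×1 + 8×4 = 71
Option 2: 9×1 + 9×3 + 6×1 + 9×4 + 8×1 = 86
Option 3: 9×4 + 9×5 + 6×3 + 9×0 + 8×5 = 139
Option 4: 9×3 + 9×2 + 6×4 + 9×2 + 8×2 = 103
Option 5: 9×0 + 9×1 + 6×5 + 9×3 + 8×3 = 90
Option 6: 9×5 + 9×4 + 6×0 + 9×5 + 8×0 = 126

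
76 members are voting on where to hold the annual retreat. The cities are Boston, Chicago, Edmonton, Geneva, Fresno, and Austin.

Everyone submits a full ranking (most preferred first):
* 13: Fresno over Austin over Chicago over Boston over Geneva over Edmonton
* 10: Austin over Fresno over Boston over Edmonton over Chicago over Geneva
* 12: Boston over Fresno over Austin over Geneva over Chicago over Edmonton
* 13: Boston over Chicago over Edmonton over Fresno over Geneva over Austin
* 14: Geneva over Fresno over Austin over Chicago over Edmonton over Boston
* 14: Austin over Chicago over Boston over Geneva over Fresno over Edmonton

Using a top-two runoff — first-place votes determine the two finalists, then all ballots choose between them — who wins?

Round 1 first-place votes: Boston 25, Chicago 0, Edmonton 0, Geneva 14, Fresno 13, Austin 24. Boston and Austin advance.
Runoff: Boston is ranked above Austin on 25 ballots, Austin above Boston on 51.

Austin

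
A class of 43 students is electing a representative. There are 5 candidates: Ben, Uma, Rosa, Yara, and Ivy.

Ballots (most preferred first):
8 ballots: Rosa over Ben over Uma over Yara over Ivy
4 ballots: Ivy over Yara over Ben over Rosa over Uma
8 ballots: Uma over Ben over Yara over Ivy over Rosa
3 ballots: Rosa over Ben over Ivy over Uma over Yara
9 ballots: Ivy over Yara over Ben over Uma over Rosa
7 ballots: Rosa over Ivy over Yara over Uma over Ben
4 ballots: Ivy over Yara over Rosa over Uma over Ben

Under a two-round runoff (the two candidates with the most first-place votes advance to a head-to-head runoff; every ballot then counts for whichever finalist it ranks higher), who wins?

Ivy

Round 1 first-place votes: Ben 0, Uma 8, Rosa 18, Yara 0, Ivy 17. Rosa and Ivy advance.
Runoff: Rosa is ranked above Ivy on 18 ballots, Ivy above Rosa on 25.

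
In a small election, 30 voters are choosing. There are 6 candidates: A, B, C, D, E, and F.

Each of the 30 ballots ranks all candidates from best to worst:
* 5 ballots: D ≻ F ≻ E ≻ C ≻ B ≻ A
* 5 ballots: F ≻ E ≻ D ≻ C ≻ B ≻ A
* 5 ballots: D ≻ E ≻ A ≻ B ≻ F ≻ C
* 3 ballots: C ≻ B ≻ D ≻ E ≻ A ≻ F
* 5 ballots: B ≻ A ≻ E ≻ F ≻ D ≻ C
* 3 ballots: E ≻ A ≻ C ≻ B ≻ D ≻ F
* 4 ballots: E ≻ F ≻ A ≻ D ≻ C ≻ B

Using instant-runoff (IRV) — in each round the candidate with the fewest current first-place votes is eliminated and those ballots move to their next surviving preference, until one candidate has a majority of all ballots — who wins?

Round 1: A 0, B 5, C 3, D 10, E 7, F 5. A eliminated.
Round 2: B 5, C 3, D 10, E 7, F 5. C eliminated.
Round 3: B 8, D 10, E 7, F 5. F eliminated.
Round 4: B 8, D 10, E 12. B eliminated.
Round 5: D 13, E 17. E has a majority (≥16).

E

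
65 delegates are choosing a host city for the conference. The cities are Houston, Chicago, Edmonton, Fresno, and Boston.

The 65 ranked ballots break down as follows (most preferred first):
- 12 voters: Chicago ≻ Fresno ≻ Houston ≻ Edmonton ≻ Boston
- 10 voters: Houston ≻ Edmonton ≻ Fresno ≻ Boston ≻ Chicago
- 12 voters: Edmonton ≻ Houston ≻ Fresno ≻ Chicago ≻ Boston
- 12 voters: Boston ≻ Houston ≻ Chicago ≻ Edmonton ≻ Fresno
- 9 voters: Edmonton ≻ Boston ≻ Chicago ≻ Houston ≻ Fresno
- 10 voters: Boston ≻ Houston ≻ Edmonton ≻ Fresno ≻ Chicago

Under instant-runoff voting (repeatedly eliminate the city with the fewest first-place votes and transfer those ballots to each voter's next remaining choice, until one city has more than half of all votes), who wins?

Edmonton

Round 1: Houston 10, Chicago 12, Edmonton 21, Fresno 0, Boston 22. Fresno eliminated.
Round 2: Houston 10, Chicago 12, Edmonton 21, Boston 22. Houston eliminated.
Round 3: Chicago 12, Edmonton 31, Boston 22. Chicago eliminated.
Round 4: Edmonton 43, Boston 22. Edmonton has a majority (≥33).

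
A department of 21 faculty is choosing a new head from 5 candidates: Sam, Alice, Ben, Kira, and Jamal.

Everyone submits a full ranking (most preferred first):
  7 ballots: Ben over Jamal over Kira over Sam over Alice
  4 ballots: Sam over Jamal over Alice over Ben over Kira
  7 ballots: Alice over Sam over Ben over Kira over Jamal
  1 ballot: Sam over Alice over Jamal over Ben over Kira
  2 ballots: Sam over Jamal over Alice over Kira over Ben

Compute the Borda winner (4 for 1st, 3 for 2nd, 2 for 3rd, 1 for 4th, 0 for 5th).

Sam

Sam: 7×1 + 4×4 + 7×3 + 1×4 + 2×4 = 56
Alice: 7×0 + 4×2 + 7×4 + 1×3 + 2×2 = 43
Ben: 7×4 + 4×1 + 7×2 + 1×1 + 2×0 = 47
Kira: 7×2 + 4×0 + 7×1 + 1×0 + 2×1 = 23
Jamal: 7×3 + 4×3 + 7×0 + 1×2 + 2×3 = 41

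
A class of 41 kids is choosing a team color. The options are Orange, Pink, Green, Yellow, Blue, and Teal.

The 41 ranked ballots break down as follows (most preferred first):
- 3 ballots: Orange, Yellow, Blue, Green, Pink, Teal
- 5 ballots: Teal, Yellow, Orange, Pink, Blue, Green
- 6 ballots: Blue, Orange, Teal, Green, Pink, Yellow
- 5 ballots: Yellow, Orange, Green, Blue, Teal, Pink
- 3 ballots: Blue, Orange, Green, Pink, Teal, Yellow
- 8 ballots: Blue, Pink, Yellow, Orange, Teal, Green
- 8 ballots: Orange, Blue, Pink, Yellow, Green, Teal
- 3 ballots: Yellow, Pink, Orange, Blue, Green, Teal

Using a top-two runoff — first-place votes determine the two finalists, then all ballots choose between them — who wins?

Round 1 first-place votes: Orange 11, Pink 0, Green 0, Yellow 8, Blue 17, Teal 5. Blue and Orange advance.
Runoff: Blue is ranked above Orange on 17 ballots, Orange above Blue on 24.

Orange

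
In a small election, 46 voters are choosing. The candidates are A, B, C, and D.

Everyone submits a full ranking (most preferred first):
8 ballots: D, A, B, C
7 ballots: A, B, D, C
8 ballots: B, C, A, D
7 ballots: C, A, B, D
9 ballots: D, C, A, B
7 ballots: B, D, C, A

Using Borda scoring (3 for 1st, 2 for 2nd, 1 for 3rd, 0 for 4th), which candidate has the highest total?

A: 8×2 + 7×3 + 8×1 + 7×2 + 9×1 + 7×0 = 68
B: 8×1 + 7×2 + 8×3 + 7×1 + 9×0 + 7×3 = 74
C: 8×0 + 7×0 + 8×2 + 7×3 + 9×2 + 7×1 = 62
D: 8×3 + 7×1 + 8×0 + 7×0 + 9×3 + 7×2 = 72

B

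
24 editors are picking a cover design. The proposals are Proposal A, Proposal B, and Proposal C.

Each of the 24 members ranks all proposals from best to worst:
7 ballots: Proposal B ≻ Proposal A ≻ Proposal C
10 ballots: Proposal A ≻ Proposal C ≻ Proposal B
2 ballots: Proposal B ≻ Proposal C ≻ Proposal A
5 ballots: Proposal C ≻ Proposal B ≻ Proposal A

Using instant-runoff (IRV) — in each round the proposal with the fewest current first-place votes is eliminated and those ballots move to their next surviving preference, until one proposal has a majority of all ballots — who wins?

Round 1: Proposal A 10, Proposal B 9, Proposal C 5. Proposal C eliminated.
Round 2: Proposal A 10, Proposal B 14. Proposal B has a majority (≥13).

Proposal B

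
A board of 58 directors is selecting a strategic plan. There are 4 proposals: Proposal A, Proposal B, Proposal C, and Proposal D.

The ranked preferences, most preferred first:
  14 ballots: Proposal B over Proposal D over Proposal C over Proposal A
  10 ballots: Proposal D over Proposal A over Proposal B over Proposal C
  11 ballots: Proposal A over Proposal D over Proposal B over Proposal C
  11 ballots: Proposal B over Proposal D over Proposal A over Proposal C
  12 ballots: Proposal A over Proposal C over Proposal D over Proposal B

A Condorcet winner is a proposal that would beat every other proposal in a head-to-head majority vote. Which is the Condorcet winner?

Proposal D

Proposal D vs Proposal A: 35–23
Proposal D vs Proposal B: 33–25
Proposal D vs Proposal C: 46–12
Proposal D beats every other proposal.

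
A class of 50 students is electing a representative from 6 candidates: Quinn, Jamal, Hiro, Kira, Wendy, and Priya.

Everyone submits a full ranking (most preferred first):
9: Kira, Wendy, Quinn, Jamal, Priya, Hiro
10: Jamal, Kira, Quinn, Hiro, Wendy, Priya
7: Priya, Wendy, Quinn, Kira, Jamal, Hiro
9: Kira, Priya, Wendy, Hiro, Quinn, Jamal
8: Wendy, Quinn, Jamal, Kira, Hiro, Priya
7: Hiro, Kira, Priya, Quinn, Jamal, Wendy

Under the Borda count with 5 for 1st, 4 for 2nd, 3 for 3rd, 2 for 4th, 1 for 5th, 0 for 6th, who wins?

Kira

Quinn: 9×3 + 10×3 + 7×3 + 9×1 + 8×4 + 7×2 = 133
Jamal: 9×2 + 10×5 + 7×1 + 9×0 + 8×3 + 7×1 = 106
Hiro: 9×0 + 10×2 + 7×0 + 9×2 + 8×1 + 7×5 = 81
Kira: 9×5 + 10×4 + 7×2 + 9×5 + 8×2 + 7×4 = 188
Wendy: 9×4 + 10×1 + 7×4 + 9×3 + 8×5 + 7×0 = 141
Priya: 9×1 + 10×0 + 7×5 + 9×4 + 8×0 + 7×3 = 101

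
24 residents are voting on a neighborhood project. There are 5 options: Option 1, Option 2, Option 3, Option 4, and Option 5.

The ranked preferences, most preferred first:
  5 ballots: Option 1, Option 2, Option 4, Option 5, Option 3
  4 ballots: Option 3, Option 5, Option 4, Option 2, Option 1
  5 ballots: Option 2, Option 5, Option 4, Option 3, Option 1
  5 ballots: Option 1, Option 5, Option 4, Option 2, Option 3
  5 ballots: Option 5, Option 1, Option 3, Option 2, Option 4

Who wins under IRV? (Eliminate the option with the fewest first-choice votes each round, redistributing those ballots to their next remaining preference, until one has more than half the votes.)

Option 5

Round 1: Option 1 10, Option 2 5, Option 3 4, Option 4 0, Option 5 5. Option 4 eliminated.
Round 2: Option 1 10, Option 2 5, Option 3 4, Option 5 5. Option 3 eliminated.
Round 3: Option 1 10, Option 2 5, Option 5 9. Option 2 eliminated.
Round 4: Option 1 10, Option 5 14. Option 5 has a majority (≥13).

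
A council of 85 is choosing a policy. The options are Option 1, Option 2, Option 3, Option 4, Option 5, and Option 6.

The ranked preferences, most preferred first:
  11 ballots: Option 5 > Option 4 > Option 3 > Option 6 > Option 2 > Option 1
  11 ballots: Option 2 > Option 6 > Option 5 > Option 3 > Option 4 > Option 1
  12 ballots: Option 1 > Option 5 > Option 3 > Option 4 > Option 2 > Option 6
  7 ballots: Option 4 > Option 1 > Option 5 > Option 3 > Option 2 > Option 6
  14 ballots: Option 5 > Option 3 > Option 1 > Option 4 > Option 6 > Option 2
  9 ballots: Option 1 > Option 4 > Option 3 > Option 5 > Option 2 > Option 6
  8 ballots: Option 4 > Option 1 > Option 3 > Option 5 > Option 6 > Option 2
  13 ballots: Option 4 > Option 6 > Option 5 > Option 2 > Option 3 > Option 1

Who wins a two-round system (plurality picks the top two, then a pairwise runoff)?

Option 5

Round 1 first-place votes: Option 1 21, Option 2 11, Option 3 0, Option 4 28, Option 5 25, Option 6 0. Option 4 and Option 5 advance.
Runoff: Option 4 is ranked above Option 5 on 37 ballots, Option 5 above Option 4 on 48.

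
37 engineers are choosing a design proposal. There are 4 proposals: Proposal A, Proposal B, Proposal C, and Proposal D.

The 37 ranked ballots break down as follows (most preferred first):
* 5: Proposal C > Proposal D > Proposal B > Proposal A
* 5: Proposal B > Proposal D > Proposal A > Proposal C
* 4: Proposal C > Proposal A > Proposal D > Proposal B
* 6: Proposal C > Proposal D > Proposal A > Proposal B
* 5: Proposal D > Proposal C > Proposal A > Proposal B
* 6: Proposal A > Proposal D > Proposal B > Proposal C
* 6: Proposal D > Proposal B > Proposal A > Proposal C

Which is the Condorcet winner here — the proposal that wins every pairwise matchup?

Proposal D

Proposal D vs Proposal A: 27–10
Proposal D vs Proposal B: 32–5
Proposal D vs Proposal C: 22–15
Proposal D beats every other proposal.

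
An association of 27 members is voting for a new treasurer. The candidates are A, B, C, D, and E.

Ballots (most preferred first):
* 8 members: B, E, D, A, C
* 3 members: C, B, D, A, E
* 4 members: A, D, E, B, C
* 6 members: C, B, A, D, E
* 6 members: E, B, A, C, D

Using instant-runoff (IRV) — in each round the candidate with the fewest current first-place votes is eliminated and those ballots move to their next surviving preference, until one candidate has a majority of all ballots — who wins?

E

Round 1: A 4, B 8, C 9, D 0, E 6. D eliminated.
Round 2: A 4, B 8, C 9, E 6. A eliminated.
Round 3: B 8, C 9, E 10. B eliminated.
Round 4: C 9, E 18. E has a majority (≥14).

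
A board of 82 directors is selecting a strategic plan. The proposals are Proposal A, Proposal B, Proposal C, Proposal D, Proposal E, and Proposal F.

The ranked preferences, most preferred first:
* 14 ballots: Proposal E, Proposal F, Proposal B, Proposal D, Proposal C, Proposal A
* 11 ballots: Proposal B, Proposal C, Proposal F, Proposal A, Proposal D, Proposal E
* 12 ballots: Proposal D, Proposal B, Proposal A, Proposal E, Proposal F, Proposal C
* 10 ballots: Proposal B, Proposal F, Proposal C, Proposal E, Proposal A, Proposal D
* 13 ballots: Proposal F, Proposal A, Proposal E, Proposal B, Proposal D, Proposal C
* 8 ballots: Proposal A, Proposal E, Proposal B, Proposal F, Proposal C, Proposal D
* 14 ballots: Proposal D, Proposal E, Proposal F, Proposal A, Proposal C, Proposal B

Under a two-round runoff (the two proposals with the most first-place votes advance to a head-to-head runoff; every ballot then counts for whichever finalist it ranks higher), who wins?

Round 1 first-place votes: Proposal A 8, Proposal B 21, Proposal C 0, Proposal D 26, Proposal E 14, Proposal F 13. Proposal D and Proposal B advance.
Runoff: Proposal D is ranked above Proposal B on 26 ballots, Proposal B above Proposal D on 56.

Proposal B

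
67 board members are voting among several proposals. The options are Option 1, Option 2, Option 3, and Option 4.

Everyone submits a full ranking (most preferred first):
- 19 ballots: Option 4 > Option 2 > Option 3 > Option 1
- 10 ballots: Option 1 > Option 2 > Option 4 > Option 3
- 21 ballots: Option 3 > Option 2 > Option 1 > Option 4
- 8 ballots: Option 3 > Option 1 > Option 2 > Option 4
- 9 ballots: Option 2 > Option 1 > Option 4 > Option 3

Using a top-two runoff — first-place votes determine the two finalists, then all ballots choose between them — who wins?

Option 4

Round 1 first-place votes: Option 1 10, Option 2 9, Option 3 29, Option 4 19. Option 3 and Option 4 advance.
Runoff: Option 3 is ranked above Option 4 on 29 ballots, Option 4 above Option 3 on 38.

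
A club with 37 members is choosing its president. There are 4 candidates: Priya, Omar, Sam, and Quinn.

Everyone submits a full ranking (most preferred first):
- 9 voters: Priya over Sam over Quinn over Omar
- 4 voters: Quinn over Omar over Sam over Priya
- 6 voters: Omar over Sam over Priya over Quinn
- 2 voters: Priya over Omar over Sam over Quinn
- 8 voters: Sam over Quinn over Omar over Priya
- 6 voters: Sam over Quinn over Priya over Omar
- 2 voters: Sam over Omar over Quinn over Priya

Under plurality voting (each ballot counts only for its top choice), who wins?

Sam

First-place votes: Priya 11, Omar 6, Sam 16, Quinn 4.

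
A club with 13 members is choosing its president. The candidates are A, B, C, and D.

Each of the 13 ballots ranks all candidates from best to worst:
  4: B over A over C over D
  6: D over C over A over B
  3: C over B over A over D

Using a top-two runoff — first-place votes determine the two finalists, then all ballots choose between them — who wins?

Round 1 first-place votes: A 0, B 4, C 3, D 6. D and B advance.
Runoff: D is ranked above B on 6 ballots, B above D on 7.

B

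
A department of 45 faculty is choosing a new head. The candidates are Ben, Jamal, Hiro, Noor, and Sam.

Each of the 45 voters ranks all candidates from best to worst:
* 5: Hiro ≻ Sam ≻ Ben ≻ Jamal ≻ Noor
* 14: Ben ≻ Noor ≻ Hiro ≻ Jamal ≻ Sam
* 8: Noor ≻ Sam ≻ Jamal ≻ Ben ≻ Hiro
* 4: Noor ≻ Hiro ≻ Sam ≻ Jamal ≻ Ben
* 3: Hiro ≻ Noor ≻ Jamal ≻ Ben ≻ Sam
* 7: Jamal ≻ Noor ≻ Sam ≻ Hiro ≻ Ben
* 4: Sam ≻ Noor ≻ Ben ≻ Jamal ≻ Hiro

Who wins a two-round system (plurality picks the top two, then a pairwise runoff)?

Round 1 first-place votes: Ben 14, Jamal 7, Hiro 8, Noor 12, Sam 4. Ben and Noor advance.
Runoff: Ben is ranked above Noor on 19 ballots, Noor above Ben on 26.

Noor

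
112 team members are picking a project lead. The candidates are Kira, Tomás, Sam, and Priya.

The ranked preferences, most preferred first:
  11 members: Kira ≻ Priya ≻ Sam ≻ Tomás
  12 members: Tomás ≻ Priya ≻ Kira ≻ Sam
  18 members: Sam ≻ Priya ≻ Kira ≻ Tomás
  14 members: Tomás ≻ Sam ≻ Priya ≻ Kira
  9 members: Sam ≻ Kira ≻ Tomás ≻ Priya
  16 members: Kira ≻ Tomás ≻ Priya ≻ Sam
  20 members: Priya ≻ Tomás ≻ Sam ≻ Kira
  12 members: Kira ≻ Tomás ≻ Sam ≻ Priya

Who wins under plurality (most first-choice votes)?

First-place votes: Kira 39, Tomás 26, Sam 27, Priya 20.

Kira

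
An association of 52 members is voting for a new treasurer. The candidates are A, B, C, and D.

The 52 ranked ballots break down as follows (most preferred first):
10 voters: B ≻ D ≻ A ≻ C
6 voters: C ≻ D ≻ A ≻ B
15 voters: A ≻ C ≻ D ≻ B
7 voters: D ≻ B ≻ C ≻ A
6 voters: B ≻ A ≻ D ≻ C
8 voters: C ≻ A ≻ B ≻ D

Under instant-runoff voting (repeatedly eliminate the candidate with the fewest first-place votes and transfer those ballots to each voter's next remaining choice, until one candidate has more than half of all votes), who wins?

Round 1: A 15, B 16, C 14, D 7. D eliminated.
Round 2: A 15, B 23, C 14. C eliminated.
Round 3: A 29, B 23. A has a majority (≥27).

A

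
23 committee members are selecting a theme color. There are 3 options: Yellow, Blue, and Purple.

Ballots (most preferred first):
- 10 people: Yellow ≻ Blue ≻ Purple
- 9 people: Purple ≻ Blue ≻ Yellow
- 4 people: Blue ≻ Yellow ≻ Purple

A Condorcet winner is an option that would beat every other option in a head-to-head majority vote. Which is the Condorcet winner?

Blue vs Yellow: 13–10
Blue vs Purple: 14–9
Blue beats every other option.

Blue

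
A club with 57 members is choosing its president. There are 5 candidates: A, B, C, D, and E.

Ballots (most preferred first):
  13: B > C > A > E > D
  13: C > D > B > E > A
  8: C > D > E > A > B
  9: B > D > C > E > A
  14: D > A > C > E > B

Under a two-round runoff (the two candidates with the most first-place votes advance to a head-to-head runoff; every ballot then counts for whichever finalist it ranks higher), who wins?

C

Round 1 first-place votes: A 0, B 22, C 21, D 14, E 0. B and C advance.
Runoff: B is ranked above C on 22 ballots, C above B on 35.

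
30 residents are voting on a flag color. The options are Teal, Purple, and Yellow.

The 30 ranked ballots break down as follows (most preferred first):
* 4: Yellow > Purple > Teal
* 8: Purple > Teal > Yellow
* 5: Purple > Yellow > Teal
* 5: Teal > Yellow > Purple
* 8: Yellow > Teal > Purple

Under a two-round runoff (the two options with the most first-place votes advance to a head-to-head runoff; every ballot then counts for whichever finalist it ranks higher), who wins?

Yellow

Round 1 first-place votes: Teal 5, Purple 13, Yellow 12. Purple and Yellow advance.
Runoff: Purple is ranked above Yellow on 13 ballots, Yellow above Purple on 17.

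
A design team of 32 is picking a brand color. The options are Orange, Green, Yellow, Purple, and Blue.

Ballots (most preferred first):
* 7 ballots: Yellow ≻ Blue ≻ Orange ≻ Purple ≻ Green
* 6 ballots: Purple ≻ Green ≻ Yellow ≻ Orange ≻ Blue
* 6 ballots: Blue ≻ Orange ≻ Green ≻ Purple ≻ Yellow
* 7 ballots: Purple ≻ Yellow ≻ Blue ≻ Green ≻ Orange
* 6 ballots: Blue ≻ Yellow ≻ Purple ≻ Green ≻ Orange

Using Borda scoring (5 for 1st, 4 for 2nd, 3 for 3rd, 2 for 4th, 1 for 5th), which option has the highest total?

Orange: 7×3 + 6×2 + 6×4 + 7×1 + 6×1 = 70
Green: 7×1 + 6×4 + 6×3 + 7×2 + 6×2 = 75
Yellow: 7×5 + 6×3 + 6×1 + 7×4 + 6×4 = 111
Purple: 7×2 + 6×5 + 6×2 + 7×5 + 6×3 = 109
Blue: 7×4 + 6×1 + 6×5 + 7×3 + 6×5 = 115

Blue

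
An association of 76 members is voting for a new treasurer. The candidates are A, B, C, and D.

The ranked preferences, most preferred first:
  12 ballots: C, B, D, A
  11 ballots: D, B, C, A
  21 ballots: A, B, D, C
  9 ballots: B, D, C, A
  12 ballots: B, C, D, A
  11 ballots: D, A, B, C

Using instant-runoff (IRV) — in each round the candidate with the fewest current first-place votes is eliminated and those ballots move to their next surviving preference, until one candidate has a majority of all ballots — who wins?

B

Round 1: A 21, B 21, C 12, D 22. C eliminated.
Round 2: A 21, B 33, D 22. A eliminated.
Round 3: B 54, D 22. B has a majority (≥39).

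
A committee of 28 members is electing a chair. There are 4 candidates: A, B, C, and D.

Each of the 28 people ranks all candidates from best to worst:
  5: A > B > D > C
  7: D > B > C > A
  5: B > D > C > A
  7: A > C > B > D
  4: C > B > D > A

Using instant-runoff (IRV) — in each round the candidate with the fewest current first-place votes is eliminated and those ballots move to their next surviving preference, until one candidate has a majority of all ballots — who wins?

B

Round 1: A 12, B 5, C 4, D 7. C eliminated.
Round 2: A 12, B 9, D 7. D eliminated.
Round 3: A 12, B 16. B has a majority (≥15).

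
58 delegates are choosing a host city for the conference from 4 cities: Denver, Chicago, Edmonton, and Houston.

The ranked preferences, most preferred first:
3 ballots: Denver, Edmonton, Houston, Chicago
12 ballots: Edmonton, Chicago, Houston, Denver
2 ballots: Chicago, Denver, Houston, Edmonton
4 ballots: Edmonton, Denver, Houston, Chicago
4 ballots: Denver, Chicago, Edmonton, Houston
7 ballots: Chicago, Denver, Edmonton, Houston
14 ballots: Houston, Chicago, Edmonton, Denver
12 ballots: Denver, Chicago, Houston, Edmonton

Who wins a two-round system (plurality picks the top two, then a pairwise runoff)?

Edmonton

Round 1 first-place votes: Denver 19, Chicago 9, Edmonton 16, Houston 14. Denver and Edmonton advance.
Runoff: Denver is ranked above Edmonton on 28 ballots, Edmonton above Denver on 30.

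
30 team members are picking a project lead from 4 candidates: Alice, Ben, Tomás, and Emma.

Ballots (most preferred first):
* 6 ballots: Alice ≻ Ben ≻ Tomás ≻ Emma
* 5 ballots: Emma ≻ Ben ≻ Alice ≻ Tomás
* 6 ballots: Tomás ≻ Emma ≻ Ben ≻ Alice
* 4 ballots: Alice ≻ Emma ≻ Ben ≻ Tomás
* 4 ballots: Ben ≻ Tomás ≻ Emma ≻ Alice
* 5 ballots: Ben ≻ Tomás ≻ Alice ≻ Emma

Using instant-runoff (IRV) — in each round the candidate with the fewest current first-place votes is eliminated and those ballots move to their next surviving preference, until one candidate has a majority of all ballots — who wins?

Round 1: Alice 10, Ben 9, Tomás 6, Emma 5. Emma eliminated.
Round 2: Alice 10, Ben 14, Tomás 6. Tomás eliminated.
Round 3: Alice 10, Ben 20. Ben has a majority (≥16).

Ben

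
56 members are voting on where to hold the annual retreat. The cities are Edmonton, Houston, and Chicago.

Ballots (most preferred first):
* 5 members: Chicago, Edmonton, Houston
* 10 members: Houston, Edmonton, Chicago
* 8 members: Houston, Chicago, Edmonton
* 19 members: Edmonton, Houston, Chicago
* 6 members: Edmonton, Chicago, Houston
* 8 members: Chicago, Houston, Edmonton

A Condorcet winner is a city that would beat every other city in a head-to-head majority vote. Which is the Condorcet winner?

Edmonton

Edmonton vs Houston: 30–26
Edmonton vs Chicago: 35–21
Edmonton beats every other city.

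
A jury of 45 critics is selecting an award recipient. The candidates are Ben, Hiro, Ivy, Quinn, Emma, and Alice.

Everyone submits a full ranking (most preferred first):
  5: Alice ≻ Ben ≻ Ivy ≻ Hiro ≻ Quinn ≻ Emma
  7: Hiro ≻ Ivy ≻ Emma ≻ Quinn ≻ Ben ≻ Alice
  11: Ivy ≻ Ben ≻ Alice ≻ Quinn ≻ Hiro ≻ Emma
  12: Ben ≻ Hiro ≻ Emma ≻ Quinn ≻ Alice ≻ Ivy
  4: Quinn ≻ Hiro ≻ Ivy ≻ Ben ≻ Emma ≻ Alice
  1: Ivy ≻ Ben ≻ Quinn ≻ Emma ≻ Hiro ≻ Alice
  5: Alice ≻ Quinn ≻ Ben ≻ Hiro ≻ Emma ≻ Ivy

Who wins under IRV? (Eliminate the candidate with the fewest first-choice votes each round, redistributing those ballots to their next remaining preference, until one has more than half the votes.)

Ivy

Round 1: Ben 12, Hiro 7, Ivy 12, Quinn 4, Emma 0, Alice 10. Emma eliminated.
Round 2: Ben 12, Hiro 7, Ivy 12, Quinn 4, Alice 10. Quinn eliminated.
Round 3: Ben 12, Hiro 11, Ivy 12, Alice 10. Alice eliminated.
Round 4: Ben 22, Hiro 11, Ivy 12. Hiro eliminated.
Round 5: Ben 22, Ivy 23. Ivy has a majority (≥23).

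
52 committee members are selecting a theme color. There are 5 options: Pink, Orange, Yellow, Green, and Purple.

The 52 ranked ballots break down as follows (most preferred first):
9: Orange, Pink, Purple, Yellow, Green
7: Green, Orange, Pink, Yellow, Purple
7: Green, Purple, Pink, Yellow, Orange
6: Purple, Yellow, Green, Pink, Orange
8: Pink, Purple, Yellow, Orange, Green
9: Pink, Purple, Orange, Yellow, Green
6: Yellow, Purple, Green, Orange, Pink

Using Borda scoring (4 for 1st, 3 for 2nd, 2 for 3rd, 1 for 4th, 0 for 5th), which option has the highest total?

Pink: 9×3 + 7×2 + 7×2 + 6×1 + 8×4 + 9×4 + 6×0 = 129
Orange: 9×4 + 7×3 + 7×0 + 6×0 + 8×1 + 9×2 + 6×1 = 89
Yellow: 9×1 + 7×1 + 7×1 + 6×3 + 8×2 + 9×1 + 6×4 = 90
Green: 9×0 + 7×4 + 7×4 + 6×2 + 8×0 + 9×0 + 6×2 = 80
Purple: 9×2 + 7×0 + 7×3 + 6×4 + 8×3 + 9×3 + 6×3 = 132

Purple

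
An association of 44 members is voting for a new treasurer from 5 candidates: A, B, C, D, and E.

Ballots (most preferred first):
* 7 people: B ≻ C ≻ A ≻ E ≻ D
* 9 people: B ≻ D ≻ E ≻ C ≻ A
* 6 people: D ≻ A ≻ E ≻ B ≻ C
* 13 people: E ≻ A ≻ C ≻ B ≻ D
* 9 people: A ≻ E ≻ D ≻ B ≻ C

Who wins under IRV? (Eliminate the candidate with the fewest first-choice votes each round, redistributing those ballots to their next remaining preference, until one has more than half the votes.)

Round 1: A 9, B 16, C 0, D 6, E 13. C eliminated.
Round 2: A 9, B 16, D 6, E 13. D eliminated.
Round 3: A 15, B 16, E 13. E eliminated.
Round 4: A 28, B 16. A has a majority (≥23).

A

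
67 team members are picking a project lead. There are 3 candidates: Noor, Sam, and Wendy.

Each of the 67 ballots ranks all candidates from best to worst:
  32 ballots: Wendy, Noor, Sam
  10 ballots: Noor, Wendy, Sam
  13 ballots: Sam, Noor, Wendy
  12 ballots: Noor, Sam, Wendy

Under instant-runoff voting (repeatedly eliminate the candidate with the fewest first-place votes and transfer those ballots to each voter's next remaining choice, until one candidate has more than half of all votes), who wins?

Noor

Round 1: Noor 22, Sam 13, Wendy 32. Sam eliminated.
Round 2: Noor 35, Wendy 32. Noor has a majority (≥34).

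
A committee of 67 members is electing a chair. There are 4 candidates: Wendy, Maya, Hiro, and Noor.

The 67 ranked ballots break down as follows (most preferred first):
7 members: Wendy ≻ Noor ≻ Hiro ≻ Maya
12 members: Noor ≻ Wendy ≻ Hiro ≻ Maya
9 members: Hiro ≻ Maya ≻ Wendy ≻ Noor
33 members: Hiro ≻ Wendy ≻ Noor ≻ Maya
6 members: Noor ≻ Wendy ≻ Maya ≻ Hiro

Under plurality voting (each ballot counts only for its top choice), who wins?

Hiro

First-place votes: Wendy 7, Maya 0, Hiro 42, Noor 18.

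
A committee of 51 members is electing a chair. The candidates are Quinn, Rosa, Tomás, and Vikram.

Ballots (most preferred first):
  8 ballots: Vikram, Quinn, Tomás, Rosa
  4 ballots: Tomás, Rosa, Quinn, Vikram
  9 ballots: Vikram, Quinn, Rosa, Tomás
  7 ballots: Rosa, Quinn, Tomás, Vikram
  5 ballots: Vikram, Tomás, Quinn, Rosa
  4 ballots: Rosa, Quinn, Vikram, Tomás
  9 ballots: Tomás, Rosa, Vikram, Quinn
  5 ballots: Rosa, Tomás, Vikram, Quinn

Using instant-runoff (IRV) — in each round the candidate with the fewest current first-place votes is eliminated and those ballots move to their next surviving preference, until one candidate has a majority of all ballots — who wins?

Rosa

Round 1: Quinn 0, Rosa 16, Tomás 13, Vikram 22. Quinn eliminated.
Round 2: Rosa 16, Tomás 13, Vikram 22. Tomás eliminated.
Round 3: Rosa 29, Vikram 22. Rosa has a majority (≥26).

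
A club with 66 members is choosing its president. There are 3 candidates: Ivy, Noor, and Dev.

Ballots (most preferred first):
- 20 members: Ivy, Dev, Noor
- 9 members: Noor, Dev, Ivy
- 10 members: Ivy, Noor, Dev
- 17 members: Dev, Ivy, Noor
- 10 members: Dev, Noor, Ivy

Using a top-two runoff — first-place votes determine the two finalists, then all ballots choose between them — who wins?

Dev

Round 1 first-place votes: Ivy 30, Noor 9, Dev 27. Ivy and Dev advance.
Runoff: Ivy is ranked above Dev on 30 ballots, Dev above Ivy on 36.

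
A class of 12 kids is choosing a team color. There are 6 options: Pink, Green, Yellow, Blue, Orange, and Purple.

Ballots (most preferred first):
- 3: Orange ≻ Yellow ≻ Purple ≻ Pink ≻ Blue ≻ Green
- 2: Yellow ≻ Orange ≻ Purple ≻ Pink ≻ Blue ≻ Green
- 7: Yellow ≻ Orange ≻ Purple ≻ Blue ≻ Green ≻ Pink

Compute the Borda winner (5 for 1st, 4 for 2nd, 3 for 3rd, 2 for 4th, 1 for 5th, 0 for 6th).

Pink: 3×2 + 2×2 + 7×0 = 10
Green: 3×0 + 2×0 + 7×1 = 7
Yellow: 3×4 + 2×5 + 7×5 = 57
Blue: 3×1 + 2×1 + 7×2 = 19
Orange: 3×5 + 2×4 + 7×4 = 51
Purple: 3×3 + 2×3 + 7×3 = 36

Yellow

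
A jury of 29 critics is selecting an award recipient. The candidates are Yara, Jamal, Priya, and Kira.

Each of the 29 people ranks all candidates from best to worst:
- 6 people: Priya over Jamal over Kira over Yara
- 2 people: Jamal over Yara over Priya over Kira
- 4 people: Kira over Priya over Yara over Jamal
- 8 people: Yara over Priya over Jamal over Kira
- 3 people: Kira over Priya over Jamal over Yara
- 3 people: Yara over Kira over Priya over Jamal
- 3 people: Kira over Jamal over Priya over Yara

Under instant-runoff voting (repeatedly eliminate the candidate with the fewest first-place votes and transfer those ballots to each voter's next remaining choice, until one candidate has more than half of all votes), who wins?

Kira

Round 1: Yara 11, Jamal 2, Priya 6, Kira 10. Jamal eliminated.
Round 2: Yara 13, Priya 6, Kira 10. Priya eliminated.
Round 3: Yara 13, Kira 16. Kira has a majority (≥15).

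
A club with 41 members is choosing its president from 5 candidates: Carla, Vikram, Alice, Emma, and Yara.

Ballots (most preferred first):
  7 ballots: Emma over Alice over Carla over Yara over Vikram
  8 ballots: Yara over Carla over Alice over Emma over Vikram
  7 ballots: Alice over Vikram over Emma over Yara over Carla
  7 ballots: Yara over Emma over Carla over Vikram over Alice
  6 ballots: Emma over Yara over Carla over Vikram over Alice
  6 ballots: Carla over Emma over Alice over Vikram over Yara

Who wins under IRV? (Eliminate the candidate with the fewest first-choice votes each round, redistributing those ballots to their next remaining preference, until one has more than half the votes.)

Round 1: Carla 6, Vikram 0, Alice 7, Emma 13, Yara 15. Vikram eliminated.
Round 2: Carla 6, Alice 7, Emma 13, Yara 15. Carla eliminated.
Round 3: Alice 7, Emma 19, Yara 15. Alice eliminated.
Round 4: Emma 26, Yara 15. Emma has a majority (≥21).

Emma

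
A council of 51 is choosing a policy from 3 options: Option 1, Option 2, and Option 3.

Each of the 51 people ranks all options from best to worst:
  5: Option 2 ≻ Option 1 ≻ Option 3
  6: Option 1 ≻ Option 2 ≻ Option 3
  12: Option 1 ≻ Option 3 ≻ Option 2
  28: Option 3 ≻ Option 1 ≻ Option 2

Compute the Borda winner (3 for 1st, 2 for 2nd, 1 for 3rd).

Option 1: 5×2 + 6×3 + 12×3 + 28×2 = 120
Option 2: 5×3 + 6×2 + 12×1 + 28×1 = 67
Option 3: 5×1 + 6×1 + 12×2 + 28×3 = 119

Option 1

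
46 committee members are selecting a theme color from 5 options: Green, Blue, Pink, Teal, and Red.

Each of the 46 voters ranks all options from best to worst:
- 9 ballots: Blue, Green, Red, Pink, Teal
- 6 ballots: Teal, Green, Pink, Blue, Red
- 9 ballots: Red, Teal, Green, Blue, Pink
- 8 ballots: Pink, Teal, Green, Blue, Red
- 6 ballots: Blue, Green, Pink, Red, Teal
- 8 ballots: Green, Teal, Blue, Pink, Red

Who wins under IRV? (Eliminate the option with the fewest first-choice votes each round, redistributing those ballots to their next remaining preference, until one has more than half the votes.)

Green

Round 1: Green 8, Blue 15, Pink 8, Teal 6, Red 9. Teal eliminated.
Round 2: Green 14, Blue 15, Pink 8, Red 9. Pink eliminated.
Round 3: Green 22, Blue 15, Red 9. Red eliminated.
Round 4: Green 31, Blue 15. Green has a majority (≥24).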